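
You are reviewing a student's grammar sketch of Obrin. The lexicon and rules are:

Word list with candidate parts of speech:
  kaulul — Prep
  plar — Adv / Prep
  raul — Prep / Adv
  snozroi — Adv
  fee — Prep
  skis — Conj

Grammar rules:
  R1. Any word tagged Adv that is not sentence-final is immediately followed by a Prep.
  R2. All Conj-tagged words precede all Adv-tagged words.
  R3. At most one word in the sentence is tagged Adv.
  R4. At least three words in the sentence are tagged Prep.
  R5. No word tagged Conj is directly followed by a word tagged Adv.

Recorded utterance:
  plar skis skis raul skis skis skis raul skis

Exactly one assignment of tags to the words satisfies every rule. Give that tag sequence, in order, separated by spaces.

Prep Conj Conj Prep Conj Conj Conj Prep Conj

Candidates per position — 1:plar {Adv,Prep}; 2:skis {Conj}; 3:skis {Conj}; 4:raul {Prep,Adv}; 5:skis {Conj}; 6:skis {Conj}; 7:skis {Conj}; 8:raul {Prep,Adv}; 9:skis {Conj}.
If word 1 were Adv, no tagging could satisfy rule 1; so word 1 is Prep.
If word 4 were Adv, no tagging could satisfy rule 1; so word 4 is Prep.
If word 8 were Adv, no tagging could satisfy rule 1; so word 8 is Prep.
The only consistent sequence is: Prep Conj Conj Prep Conj Conj Conj Prep Conj.
Verifying each rule — rule 1 ✓; rule 2 ✓; rule 3 ✓; rule 4 ✓; rule 5 ✓.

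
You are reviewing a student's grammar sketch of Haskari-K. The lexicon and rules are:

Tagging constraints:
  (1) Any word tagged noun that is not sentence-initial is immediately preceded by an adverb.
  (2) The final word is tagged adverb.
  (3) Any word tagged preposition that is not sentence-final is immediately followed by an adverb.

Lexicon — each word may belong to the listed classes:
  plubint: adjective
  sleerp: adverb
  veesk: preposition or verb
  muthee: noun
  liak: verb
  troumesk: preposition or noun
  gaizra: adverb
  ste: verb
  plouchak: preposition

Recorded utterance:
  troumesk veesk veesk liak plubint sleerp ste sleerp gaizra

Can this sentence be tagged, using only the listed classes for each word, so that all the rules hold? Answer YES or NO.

Candidates per position — 1:troumesk {preposition,noun}; 2:veesk {preposition,verb}; 3:veesk {preposition,verb}; 4:liak {verb}; 5:plubint {adjective}; 6:sleerp {adverb}; 7:ste {verb}; 8:sleerp {adverb}; 9:gaizra {adverb}.
One satisfying assignment: noun verb verb verb adjective adverb verb adverb adverb.
Rule-by-rule: rule 1 ok; rule 2 ok; rule 3 ok.

YES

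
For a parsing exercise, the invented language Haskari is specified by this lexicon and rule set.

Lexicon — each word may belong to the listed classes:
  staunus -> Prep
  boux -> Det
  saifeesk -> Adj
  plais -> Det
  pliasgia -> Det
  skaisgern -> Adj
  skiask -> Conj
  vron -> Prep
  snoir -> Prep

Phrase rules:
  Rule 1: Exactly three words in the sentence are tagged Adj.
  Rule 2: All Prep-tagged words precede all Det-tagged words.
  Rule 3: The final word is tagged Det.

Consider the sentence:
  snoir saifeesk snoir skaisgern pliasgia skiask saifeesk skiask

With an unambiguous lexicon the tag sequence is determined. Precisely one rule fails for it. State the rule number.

3

Fixed tagging: Prep Adj Prep Adj Det Conj Adj Conj.
Checking each rule: R1 ok, R2 ok, R3 fails.
Only rule 3 fails.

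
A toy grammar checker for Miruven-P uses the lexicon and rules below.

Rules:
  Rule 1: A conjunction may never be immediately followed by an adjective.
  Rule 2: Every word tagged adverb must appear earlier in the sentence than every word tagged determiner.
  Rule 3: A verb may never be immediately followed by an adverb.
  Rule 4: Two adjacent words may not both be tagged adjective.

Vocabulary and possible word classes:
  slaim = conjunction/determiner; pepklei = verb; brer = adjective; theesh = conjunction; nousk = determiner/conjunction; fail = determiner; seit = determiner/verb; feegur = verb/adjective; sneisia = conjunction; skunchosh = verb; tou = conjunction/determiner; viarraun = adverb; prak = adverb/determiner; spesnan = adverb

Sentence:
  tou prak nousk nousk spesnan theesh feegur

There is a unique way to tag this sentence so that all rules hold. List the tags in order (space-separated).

Candidates per position — 1:tou {conjunction,determiner}; 2:prak {adverb,determiner}; 3:nousk {determiner,conjunction}; 4:nousk {determiner,conjunction}; 5:spesnan {adverb}; 6:theesh {conjunction}; 7:feegur {verb,adjective}.
If word 1 were determiner, no tagging could satisfy rule 2; so word 1 is conjunction.
If word 2 were determiner, no tagging could satisfy rule 2; so word 2 is adverb.
If word 3 were determiner, no tagging could satisfy rule 2; so word 3 is conjunction.
If word 4 were determiner, no tagging could satisfy rule 2; so word 4 is conjunction.
If word 7 were adjective, no tagging could satisfy rule 1; so word 7 is verb.
That leaves exactly one tagging: conjunction adverb conjunction conjunction adverb conjunction verb.
Checking: rule 1 satisfied; rule 2 satisfied; rule 3 satisfied; rule 4 satisfied.

conjunction adverb conjunction conjunction adverb conjunction verb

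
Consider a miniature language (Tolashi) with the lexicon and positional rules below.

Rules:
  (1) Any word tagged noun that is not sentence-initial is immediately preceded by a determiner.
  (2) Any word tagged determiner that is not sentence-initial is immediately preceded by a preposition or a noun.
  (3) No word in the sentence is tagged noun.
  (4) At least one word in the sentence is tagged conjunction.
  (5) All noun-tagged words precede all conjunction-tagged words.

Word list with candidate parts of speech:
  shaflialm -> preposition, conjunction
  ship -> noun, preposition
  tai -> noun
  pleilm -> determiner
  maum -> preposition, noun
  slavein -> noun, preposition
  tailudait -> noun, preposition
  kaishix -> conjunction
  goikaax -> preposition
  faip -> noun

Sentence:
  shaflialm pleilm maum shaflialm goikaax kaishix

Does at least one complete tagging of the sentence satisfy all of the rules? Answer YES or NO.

Candidates per position — 1:shaflialm {preposition,conjunction}; 2:pleilm {determiner}; 3:maum {preposition,noun}; 4:shaflialm {preposition,conjunction}; 5:goikaax {preposition}; 6:kaishix {conjunction}.
One satisfying assignment: preposition determiner preposition preposition preposition conjunction.
Checking: rule 1 ✓; rule 2 ✓; rule 3 ✓; rule 4 ✓; rule 5 ✓.

YES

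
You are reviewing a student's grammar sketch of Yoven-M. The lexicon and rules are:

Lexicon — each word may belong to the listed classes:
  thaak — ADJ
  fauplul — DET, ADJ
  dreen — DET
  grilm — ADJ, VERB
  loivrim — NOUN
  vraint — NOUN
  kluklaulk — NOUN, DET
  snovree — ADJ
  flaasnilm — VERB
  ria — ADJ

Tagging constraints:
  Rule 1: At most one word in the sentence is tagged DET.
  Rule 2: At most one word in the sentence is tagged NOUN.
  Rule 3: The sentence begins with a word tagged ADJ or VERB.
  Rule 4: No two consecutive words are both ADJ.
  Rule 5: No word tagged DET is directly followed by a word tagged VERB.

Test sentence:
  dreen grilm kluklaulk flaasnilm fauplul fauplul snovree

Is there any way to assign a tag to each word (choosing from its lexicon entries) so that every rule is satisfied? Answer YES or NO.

Candidates per position — 1:dreen {DET}; 2:grilm {ADJ,VERB}; 3:kluklaulk {NOUN,DET}; 4:flaasnilm {VERB}; 5:fauplul {DET,ADJ}; 6:fauplul {DET,ADJ}; 7:snovree {ADJ}.
Rule 3 cannot be satisfied by any choice of tags from the lexicon.
So there is no consistent tagging.

NO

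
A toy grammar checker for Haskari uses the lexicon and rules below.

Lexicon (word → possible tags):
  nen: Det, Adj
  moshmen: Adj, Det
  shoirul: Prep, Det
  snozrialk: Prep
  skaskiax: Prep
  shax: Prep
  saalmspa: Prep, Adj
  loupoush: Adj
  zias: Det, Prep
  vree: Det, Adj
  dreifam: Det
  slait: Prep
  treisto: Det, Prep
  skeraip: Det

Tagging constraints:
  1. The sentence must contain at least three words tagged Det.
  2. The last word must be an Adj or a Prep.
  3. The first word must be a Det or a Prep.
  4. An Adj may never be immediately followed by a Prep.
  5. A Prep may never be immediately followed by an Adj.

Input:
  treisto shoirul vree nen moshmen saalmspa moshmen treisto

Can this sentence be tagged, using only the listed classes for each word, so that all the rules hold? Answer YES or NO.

YES

Candidates per position — 1:treisto {Det,Prep}; 2:shoirul {Prep,Det}; 3:vree {Det,Adj}; 4:nen {Det,Adj}; 5:moshmen {Adj,Det}; 6:saalmspa {Prep,Adj}; 7:moshmen {Adj,Det}; 8:treisto {Det,Prep}.
One satisfying assignment: Det Det Adj Adj Det Prep Det Prep.
Rule-by-rule: rule 1 holds; rule 2 holds; rule 3 holds; rule 4 holds; rule 5 holds.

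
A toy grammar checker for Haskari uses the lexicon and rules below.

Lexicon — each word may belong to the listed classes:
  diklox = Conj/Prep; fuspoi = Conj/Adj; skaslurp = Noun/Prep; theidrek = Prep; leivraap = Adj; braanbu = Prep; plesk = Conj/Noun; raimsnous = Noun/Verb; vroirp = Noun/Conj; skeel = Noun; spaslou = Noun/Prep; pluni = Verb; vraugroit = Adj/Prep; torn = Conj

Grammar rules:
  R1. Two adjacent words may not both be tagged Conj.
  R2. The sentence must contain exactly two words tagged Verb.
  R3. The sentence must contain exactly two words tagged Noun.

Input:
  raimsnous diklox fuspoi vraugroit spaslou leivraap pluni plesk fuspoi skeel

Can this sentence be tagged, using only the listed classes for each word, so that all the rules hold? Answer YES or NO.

Candidates per position — 1:raimsnous {Noun,Verb}; 2:diklox {Conj,Prep}; 3:fuspoi {Conj,Adj}; 4:vraugroit {Adj,Prep}; 5:spaslou {Noun,Prep}; 6:leivraap {Adj}; 7:pluni {Verb}; 8:plesk {Conj,Noun}; 9:fuspoi {Conj,Adj}; 10:skeel {Noun}.
One satisfying assignment: Verb Prep Conj Prep Prep Adj Verb Noun Conj Noun.
Rule-by-rule: rule 1 ✓; rule 2 ✓; rule 3 ✓.

YES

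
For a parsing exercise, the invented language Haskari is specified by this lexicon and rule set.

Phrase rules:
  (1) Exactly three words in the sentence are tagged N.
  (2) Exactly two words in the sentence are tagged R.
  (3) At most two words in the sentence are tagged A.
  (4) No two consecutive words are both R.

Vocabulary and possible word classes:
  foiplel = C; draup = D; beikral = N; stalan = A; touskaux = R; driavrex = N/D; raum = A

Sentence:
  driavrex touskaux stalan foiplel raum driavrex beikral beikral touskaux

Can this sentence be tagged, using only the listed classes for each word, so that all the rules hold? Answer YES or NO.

Candidates per position — 1:driavrex {N,D}; 2:touskaux {R}; 3:stalan {A}; 4:foiplel {C}; 5:raum {A}; 6:driavrex {N,D}; 7:beikral {N}; 8:beikral {N}; 9:touskaux {R}.
One satisfying assignment: N R A C A D N N R.
Rule-by-rule: rule 1 ✓; rule 2 ✓; rule 3 ✓; rule 4 ✓.

YES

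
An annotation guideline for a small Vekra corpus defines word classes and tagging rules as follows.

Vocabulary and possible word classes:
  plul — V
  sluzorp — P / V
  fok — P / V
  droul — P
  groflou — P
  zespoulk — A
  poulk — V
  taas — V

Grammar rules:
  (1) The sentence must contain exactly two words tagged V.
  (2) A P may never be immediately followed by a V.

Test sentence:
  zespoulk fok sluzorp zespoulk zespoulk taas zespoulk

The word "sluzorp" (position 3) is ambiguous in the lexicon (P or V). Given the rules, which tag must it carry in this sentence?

Candidates per position — 1:zespoulk {A}; 2:fok {P,V}; 3:sluzorp {P,V}; 4:zespoulk {A}; 5:zespoulk {A}; 6:taas {V}; 7:zespoulk {A}.
Position 3: the remaining choice is settled jointly with positions 2 — only P at position 3 is part of a tagging that satisfies every rule.
That leaves exactly one tagging: A V P A A V A.
Check: rule 1 holds; rule 2 holds.

P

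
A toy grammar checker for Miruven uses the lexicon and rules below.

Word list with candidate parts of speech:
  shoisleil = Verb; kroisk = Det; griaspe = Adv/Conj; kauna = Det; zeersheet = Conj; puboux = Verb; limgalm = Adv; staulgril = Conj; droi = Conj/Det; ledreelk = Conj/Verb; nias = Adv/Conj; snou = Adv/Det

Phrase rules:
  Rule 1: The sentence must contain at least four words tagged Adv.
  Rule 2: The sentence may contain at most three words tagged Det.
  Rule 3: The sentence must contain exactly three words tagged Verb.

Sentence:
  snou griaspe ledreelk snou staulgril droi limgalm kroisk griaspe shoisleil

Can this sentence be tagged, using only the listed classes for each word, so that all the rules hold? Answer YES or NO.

NO

Candidates per position — 1:snou {Adv,Det}; 2:griaspe {Adv,Conj}; 3:ledreelk {Conj,Verb}; 4:snou {Adv,Det}; 5:staulgril {Conj}; 6:droi {Conj,Det}; 7:limgalm {Adv}; 8:kroisk {Det}; 9:griaspe {Adv,Conj}; 10:shoisleil {Verb}.
Rule 3 cannot be satisfied by any choice of tags from the lexicon.
So there is no consistent tagging.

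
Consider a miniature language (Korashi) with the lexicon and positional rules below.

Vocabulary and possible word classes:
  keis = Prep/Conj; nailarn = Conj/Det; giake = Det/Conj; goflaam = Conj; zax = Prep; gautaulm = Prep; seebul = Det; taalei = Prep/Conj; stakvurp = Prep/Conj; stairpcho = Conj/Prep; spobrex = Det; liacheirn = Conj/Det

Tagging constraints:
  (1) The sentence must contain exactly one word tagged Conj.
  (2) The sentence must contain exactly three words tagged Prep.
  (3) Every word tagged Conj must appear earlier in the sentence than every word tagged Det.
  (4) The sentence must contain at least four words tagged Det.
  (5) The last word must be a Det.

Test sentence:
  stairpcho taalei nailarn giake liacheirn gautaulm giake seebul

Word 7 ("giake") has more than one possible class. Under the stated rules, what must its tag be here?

Candidates per position — 1:stairpcho {Conj,Prep}; 2:taalei {Prep,Conj}; 3:nailarn {Conj,Det}; 4:giake {Det,Conj}; 5:liacheirn {Conj,Det}; 6:gautaulm {Prep}; 7:giake {Det,Conj}; 8:seebul {Det}.
Word 1 cannot be Conj — rule 2 would then fail for every completion. It is Prep.
Word 2 cannot be Conj — rule 2 would then fail for every completion. It is Prep.
Position 7: the remaining choice is settled jointly with positions 3, 4, 5 — only Det at position 7 is part of a tagging that satisfies every rule.
The unique satisfying tagging is: Prep Prep Conj Det Det Prep Det Det.
Verifying each rule — rule 1 holds; rule 2 holds; rule 3 holds; rule 4 holds; rule 5 holds.

Det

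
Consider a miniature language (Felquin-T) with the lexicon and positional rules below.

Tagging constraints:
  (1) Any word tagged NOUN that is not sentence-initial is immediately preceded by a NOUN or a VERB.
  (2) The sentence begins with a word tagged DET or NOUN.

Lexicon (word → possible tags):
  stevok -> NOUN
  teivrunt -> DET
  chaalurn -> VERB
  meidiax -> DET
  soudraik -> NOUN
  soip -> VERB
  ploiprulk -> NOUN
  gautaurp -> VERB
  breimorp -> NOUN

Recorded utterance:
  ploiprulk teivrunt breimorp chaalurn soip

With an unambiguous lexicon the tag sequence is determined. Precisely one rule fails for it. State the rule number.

Fixed tagging: NOUN DET NOUN VERB VERB.
Checking each rule: R1 fails, R2 ok.
Only rule 1 fails.

1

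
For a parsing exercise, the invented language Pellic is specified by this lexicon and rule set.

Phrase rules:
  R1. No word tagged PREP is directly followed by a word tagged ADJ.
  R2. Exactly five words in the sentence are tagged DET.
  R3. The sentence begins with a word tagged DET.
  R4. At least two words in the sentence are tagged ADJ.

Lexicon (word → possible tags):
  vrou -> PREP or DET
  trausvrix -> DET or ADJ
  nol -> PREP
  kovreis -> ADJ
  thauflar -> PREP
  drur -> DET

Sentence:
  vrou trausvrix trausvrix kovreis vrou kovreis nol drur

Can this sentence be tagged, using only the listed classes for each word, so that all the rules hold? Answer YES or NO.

YES

Candidates per position — 1:vrou {PREP,DET}; 2:trausvrix {DET,ADJ}; 3:trausvrix {DET,ADJ}; 4:kovreis {ADJ}; 5:vrou {PREP,DET}; 6:kovreis {ADJ}; 7:nol {PREP}; 8:drur {DET}.
One satisfying assignment: DET DET DET ADJ DET ADJ PREP DET.
Rule-by-rule: rule 1 ok; rule 2 ok; rule 3 ok; rule 4 ok.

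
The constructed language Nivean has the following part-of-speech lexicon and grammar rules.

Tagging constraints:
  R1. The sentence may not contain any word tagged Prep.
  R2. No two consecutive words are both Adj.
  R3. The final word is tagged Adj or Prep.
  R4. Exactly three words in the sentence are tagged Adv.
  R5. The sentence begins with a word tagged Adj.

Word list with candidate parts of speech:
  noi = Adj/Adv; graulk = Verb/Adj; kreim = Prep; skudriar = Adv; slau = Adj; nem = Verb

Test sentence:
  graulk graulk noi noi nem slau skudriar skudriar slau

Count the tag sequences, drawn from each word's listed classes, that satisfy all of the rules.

2

Candidates per position — 1:graulk {Verb,Adj}; 2:graulk {Verb,Adj}; 3:noi {Adj,Adv}; 4:noi {Adj,Adv}; 5:nem {Verb}; 6:slau {Adj}; 7:skudriar {Adv}; 8:skudriar {Adv}; 9:slau {Adj}.
There are 16 candidate sequences in total.
The sequences that satisfy every rule: Adj Verb Adj Adv Verb Adj Adv Adv Adj; Adj Verb Adv Adj Verb Adj Adv Adv Adj.
Count = 2.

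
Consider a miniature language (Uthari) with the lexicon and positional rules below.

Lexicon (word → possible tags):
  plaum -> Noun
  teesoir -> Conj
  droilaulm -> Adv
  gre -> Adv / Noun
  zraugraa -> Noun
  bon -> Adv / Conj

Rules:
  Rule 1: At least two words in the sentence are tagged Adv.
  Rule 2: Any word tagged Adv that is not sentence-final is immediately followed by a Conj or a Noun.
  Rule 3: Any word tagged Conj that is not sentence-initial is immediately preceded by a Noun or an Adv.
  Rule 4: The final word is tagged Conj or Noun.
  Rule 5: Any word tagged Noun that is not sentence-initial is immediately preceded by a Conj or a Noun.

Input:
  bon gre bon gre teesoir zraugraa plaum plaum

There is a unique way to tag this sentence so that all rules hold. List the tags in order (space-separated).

Candidates per position — 1:bon {Adv,Conj}; 2:gre {Adv,Noun}; 3:bon {Adv,Conj}; 4:gre {Adv,Noun}; 5:teesoir {Conj}; 6:zraugraa {Noun}; 7:plaum {Noun}; 8:plaum {Noun}.
The remaining ambiguous positions (1, 2, 3, 4) are resolved jointly — only one combination satisfies every rule.
That leaves exactly one tagging: Conj Adv Conj Adv Conj Noun Noun Noun.
Checking: rule 1 ✓; rule 2 ✓; rule 3 ✓; rule 4 ✓; rule 5 ✓.

Conj Adv Conj Adv Conj Noun Noun Noun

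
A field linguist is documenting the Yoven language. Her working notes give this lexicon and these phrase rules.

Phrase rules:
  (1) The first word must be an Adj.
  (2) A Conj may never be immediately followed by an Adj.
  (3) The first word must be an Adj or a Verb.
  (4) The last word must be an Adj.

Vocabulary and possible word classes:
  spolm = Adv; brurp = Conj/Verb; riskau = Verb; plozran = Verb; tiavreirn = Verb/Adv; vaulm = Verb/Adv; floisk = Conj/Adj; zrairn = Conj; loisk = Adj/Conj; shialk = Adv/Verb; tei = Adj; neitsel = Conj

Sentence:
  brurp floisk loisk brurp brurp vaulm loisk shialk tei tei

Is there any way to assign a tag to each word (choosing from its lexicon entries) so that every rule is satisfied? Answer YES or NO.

Candidates per position — 1:brurp {Conj,Verb}; 2:floisk {Conj,Adj}; 3:loisk {Adj,Conj}; 4:brurp {Conj,Verb}; 5:brurp {Conj,Verb}; 6:vaulm {Verb,Adv}; 7:loisk {Adj,Conj}; 8:shialk {Adv,Verb}; 9:tei {Adj}; 10:tei {Adj}.
Rule 1 cannot be satisfied by any choice of tags from the lexicon.
So there is no consistent tagging.

NO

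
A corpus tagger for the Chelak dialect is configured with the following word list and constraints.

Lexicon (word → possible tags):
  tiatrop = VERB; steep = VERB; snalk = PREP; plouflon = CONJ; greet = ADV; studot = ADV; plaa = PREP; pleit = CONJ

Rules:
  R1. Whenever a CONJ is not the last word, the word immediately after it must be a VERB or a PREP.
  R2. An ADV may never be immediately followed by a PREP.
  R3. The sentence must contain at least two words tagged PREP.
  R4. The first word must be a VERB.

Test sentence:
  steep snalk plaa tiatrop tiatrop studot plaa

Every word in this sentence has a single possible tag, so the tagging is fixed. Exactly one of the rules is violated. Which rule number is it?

2

Fixed tagging: VERB PREP PREP VERB VERB ADV PREP.
Applying the rules: R1 ok, R2 fails, R3 ok, R4 ok.
Only rule 2 fails.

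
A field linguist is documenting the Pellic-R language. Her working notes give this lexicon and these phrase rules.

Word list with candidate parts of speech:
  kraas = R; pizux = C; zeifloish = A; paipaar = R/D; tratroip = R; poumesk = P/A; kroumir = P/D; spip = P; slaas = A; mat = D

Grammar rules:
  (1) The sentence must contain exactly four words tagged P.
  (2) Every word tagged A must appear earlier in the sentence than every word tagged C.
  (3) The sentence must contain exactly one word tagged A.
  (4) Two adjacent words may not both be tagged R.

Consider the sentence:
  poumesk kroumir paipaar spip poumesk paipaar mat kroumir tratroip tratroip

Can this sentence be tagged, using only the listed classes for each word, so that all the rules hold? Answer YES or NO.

NO

Candidates per position — 1:poumesk {P,A}; 2:kroumir {P,D}; 3:paipaar {R,D}; 4:spip {P}; 5:poumesk {P,A}; 6:paipaar {R,D}; 7:mat {D}; 8:kroumir {P,D}; 9:tratroip {R}; 10:tratroip {R}.
Rule 4 cannot be satisfied by any choice of tags from the lexicon.
So there is no consistent tagging.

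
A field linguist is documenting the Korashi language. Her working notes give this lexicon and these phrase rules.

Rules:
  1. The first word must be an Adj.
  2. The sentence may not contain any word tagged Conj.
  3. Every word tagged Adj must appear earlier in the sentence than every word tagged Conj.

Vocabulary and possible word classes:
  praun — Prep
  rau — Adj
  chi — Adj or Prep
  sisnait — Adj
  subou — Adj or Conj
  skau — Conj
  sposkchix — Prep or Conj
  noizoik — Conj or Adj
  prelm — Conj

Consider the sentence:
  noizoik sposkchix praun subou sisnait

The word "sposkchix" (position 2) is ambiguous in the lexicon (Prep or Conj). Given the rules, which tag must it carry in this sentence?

Candidates per position — 1:noizoik {Conj,Adj}; 2:sposkchix {Prep,Conj}; 3:praun {Prep}; 4:subou {Adj,Conj}; 5:sisnait {Adj}.
At position 1, choosing Conj makes rule 1 impossible to satisfy; hence Adj.
At position 2, choosing Conj makes rule 2 impossible to satisfy; hence Prep.
At position 4, choosing Conj makes rule 2 impossible to satisfy; hence Adj.
The only consistent sequence is: Adj Prep Prep Adj Adj.
Check: rule 1 ✓; rule 2 ✓; rule 3 ✓.

Prep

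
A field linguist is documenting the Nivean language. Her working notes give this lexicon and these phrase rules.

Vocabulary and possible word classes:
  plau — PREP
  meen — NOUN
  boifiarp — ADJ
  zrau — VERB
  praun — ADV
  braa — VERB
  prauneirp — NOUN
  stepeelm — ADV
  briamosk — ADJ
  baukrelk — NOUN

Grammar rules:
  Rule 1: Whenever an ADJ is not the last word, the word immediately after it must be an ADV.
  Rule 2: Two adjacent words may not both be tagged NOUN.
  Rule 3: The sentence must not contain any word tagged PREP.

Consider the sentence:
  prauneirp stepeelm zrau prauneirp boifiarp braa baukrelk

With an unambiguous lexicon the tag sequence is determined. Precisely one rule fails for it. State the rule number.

Fixed tagging: NOUN ADV VERB NOUN ADJ VERB NOUN.
Applying the rules: R1 ✗, R2 ✓, R3 ✓.
Only rule 1 fails.

1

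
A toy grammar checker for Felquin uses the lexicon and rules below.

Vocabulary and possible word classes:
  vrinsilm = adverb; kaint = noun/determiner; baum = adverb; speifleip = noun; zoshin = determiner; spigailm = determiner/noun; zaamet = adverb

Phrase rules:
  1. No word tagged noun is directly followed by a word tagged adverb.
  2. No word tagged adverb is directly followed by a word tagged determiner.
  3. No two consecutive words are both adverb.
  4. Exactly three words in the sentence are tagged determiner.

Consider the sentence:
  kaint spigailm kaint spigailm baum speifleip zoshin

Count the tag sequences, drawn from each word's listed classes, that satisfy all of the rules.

3

Candidates per position — 1:kaint {noun,determiner}; 2:spigailm {determiner,noun}; 3:kaint {noun,determiner}; 4:spigailm {determiner,noun}; 5:baum {adverb}; 6:speifleip {noun}; 7:zoshin {determiner}.
There are 16 candidate sequences in total.
The sequences that satisfy every rule: noun determiner noun determiner adverb noun determiner; noun noun determiner determiner adverb noun determiner; determiner noun noun determiner adverb noun determiner.
Count = 3.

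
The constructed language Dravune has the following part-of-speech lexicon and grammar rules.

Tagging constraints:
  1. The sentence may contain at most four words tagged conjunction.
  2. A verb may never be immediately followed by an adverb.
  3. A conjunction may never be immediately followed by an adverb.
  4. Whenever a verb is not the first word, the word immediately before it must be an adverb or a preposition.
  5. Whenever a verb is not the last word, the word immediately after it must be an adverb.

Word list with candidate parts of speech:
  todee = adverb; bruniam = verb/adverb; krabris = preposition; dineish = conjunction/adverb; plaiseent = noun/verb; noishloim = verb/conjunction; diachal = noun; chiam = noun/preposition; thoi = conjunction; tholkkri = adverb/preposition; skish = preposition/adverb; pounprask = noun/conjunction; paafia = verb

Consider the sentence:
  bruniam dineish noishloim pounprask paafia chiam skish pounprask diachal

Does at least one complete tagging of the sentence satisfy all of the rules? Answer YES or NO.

NO

Candidates per position — 1:bruniam {verb,adverb}; 2:dineish {conjunction,adverb}; 3:noishloim {verb,conjunction}; 4:pounprask {noun,conjunction}; 5:paafia {verb}; 6:chiam {noun,preposition}; 7:skish {preposition,adverb}; 8:pounprask {noun,conjunction}; 9:diachal {noun}.
Rule 4 cannot be satisfied by any choice of tags from the lexicon.
So there is no consistent tagging.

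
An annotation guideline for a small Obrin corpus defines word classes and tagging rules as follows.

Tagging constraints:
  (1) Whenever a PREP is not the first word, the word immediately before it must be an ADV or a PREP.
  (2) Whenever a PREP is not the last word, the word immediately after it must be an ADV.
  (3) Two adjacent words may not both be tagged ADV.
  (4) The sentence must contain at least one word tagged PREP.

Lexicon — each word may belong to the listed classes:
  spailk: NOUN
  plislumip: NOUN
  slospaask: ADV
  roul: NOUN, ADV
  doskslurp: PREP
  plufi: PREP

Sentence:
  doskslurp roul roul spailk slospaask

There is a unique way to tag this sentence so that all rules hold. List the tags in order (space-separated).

PREP ADV NOUN NOUN ADV

Candidates per position — 1:doskslurp {PREP}; 2:roul {NOUN,ADV}; 3:roul {NOUN,ADV}; 4:spailk {NOUN}; 5:slospaask {ADV}.
At position 2, choosing NOUN makes rule 2 impossible to satisfy; hence ADV.
At position 3, choosing ADV makes rule 3 impossible to satisfy; hence NOUN.
The unique satisfying tagging is: PREP ADV NOUN NOUN ADV.
Checking: rule 1 ✓; rule 2 ✓; rule 3 ✓; rule 4 ✓.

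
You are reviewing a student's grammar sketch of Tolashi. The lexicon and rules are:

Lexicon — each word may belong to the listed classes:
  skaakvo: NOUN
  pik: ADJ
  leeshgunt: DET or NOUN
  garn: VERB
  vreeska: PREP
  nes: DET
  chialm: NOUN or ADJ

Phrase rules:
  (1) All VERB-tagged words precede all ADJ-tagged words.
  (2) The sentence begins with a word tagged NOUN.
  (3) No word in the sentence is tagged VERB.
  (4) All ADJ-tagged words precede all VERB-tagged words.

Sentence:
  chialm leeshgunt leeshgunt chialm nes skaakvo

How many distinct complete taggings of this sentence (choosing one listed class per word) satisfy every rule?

Candidates per position — 1:chialm {NOUN,ADJ}; 2:leeshgunt {DET,NOUN}; 3:leeshgunt {DET,NOUN}; 4:chialm {NOUN,ADJ}; 5:nes {DET}; 6:skaakvo {NOUN}.
There are 16 candidate sequences in total.
Checking each against the rules leaves 8 sequences.
Count = 8.

8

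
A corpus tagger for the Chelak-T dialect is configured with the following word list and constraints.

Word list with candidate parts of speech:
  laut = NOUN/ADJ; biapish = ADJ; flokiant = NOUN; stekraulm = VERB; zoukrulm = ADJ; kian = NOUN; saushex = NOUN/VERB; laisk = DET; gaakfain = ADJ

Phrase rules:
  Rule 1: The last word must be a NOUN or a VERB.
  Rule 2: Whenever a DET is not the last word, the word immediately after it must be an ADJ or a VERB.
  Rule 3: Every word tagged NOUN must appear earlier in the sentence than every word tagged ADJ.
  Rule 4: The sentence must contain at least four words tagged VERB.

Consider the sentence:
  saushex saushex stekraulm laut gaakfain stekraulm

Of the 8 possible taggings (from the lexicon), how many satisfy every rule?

2

Candidates per position — 1:saushex {NOUN,VERB}; 2:saushex {NOUN,VERB}; 3:stekraulm {VERB}; 4:laut {NOUN,ADJ}; 5:gaakfain {ADJ}; 6:stekraulm {VERB}.
There are 8 candidate sequences in total.
The sequences that satisfy every rule: VERB VERB VERB NOUN ADJ VERB; VERB VERB VERB ADJ ADJ VERB.
Count = 2.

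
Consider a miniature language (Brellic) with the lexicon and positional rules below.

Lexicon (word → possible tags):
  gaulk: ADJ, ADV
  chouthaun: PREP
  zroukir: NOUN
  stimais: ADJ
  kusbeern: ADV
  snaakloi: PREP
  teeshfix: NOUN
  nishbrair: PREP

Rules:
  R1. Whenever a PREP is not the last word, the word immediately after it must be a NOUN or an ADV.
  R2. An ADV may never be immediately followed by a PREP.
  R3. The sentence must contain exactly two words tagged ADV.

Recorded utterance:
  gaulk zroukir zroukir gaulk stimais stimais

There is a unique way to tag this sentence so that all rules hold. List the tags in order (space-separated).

Candidates per position — 1:gaulk {ADJ,ADV}; 2:zroukir {NOUN}; 3:zroukir {NOUN}; 4:gaulk {ADJ,ADV}; 5:stimais {ADJ}; 6:stimais {ADJ}.
Word 1 cannot be ADJ — rule 3 would then fail for every completion. It is ADV.
Word 4 cannot be ADJ — rule 3 would then fail for every completion. It is ADV.
The unique satisfying tagging is: ADV NOUN NOUN ADV ADJ ADJ.
Rule-by-rule: rule 1 satisfied; rule 2 satisfied; rule 3 satisfied.

ADV NOUN NOUN ADV ADJ ADJ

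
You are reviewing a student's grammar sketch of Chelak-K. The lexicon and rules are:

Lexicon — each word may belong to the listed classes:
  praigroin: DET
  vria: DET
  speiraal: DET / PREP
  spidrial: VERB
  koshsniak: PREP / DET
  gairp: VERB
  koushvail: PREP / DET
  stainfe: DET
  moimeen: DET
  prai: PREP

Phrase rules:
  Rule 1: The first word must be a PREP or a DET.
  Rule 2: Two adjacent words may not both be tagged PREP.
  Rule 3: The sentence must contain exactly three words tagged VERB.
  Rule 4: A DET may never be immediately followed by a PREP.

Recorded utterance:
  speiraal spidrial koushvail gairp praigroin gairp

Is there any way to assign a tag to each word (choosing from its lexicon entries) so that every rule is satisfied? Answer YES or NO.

YES

Candidates per position — 1:speiraal {DET,PREP}; 2:spidrial {VERB}; 3:koushvail {PREP,DET}; 4:gairp {VERB}; 5:praigroin {DET}; 6:gairp {VERB}.
One satisfying assignment: PREP VERB PREP VERB DET VERB.
Rule-by-rule: rule 1 ✓; rule 2 ✓; rule 3 ✓; rule 4 ✓.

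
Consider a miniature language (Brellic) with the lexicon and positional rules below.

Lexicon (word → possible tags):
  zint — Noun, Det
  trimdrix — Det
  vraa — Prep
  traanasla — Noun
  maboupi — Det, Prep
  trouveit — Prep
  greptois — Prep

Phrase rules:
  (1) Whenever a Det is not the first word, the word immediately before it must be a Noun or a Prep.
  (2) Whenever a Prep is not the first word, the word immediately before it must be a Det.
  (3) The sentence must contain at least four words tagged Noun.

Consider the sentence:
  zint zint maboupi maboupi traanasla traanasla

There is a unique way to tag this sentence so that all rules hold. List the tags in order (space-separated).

Noun Noun Det Prep Noun Noun

Candidates per position — 1:zint {Noun,Det}; 2:zint {Noun,Det}; 3:maboupi {Det,Prep}; 4:maboupi {Det,Prep}; 5:traanasla {Noun}; 6:traanasla {Noun}.
Position 1: Det is ruled out by rule 3; that leaves Noun.
Position 2: Det is ruled out by rule 3; that leaves Noun.
Position 3: Prep is ruled out by rule 2; that leaves Det.
Position 4: Det is ruled out by rule 1; that leaves Prep.
The only consistent sequence is: Noun Noun Det Prep Noun Noun.
Verifying each rule — rule 1 holds; rule 2 holds; rule 3 holds.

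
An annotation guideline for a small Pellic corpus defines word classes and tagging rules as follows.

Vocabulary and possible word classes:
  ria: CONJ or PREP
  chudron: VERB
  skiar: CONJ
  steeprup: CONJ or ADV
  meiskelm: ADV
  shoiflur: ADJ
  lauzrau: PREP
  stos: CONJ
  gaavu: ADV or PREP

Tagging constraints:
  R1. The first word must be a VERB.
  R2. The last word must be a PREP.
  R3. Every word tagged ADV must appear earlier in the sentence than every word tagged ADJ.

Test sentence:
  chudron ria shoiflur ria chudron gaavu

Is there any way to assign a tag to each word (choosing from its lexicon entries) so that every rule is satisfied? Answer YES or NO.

YES

Candidates per position — 1:chudron {VERB}; 2:ria {CONJ,PREP}; 3:shoiflur {ADJ}; 4:ria {CONJ,PREP}; 5:chudron {VERB}; 6:gaavu {ADV,PREP}.
One satisfying assignment: VERB PREP ADJ PREP VERB PREP.
Rule-by-rule: rule 1 holds; rule 2 holds; rule 3 holds.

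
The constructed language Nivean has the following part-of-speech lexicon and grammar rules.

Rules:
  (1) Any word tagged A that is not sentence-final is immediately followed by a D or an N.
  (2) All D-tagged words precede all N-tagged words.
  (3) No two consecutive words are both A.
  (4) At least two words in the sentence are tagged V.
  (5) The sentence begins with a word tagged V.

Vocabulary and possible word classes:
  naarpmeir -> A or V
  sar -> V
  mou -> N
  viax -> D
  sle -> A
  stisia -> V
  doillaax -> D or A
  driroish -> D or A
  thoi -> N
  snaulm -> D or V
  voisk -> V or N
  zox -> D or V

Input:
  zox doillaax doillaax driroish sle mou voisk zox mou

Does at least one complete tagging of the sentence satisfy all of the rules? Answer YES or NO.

YES

Candidates per position — 1:zox {D,V}; 2:doillaax {D,A}; 3:doillaax {D,A}; 4:driroish {D,A}; 5:sle {A}; 6:mou {N}; 7:voisk {V,N}; 8:zox {D,V}; 9:mou {N}.
One satisfying assignment: V D D D A N N V N.
Checking: rule 1 ✓; rule 2 ✓; rule 3 ✓; rule 4 ✓; rule 5 ✓.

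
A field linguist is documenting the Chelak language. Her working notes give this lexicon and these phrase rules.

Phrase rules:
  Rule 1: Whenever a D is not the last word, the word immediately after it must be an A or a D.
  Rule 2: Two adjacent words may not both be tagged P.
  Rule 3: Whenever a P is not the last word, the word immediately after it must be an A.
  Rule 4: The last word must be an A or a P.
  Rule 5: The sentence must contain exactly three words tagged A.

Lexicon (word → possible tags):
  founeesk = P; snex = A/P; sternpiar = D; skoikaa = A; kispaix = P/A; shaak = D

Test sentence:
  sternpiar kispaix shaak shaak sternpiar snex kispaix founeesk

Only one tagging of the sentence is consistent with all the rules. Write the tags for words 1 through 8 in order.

D A D D D A A P

Candidates per position — 1:sternpiar {D}; 2:kispaix {P,A}; 3:shaak {D}; 4:shaak {D}; 5:sternpiar {D}; 6:snex {A,P}; 7:kispaix {P,A}; 8:founeesk {P}.
At position 2, choosing P makes rule 1 impossible to satisfy; hence A.
At position 6, choosing P makes rule 1 impossible to satisfy; hence A.
At position 7, choosing P makes rule 2 impossible to satisfy; hence A.
The unique satisfying tagging is: D A D D D A A P.
Checking: rule 1 satisfied; rule 2 satisfied; rule 3 satisfied; rule 4 satisfied; rule 5 satisfied.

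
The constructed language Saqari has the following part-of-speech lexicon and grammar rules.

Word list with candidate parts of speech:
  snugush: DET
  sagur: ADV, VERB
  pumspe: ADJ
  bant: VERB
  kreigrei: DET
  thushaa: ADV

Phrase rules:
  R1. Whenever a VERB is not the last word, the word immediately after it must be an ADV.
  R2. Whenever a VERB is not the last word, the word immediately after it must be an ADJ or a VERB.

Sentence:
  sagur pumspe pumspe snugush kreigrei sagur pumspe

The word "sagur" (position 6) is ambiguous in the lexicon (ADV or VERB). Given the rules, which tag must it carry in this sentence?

Candidates per position — 1:sagur {ADV,VERB}; 2:pumspe {ADJ}; 3:pumspe {ADJ}; 4:snugush {DET}; 5:kreigrei {DET}; 6:sagur {ADV,VERB}; 7:pumspe {ADJ}.
Position 1: VERB is ruled out by rule 1; that leaves ADV.
Position 6: VERB is ruled out by rule 1; that leaves ADV.
So the tagging must be: ADV ADJ ADJ DET DET ADV ADJ.
Check: rule 1 ✓; rule 2 ✓.

ADV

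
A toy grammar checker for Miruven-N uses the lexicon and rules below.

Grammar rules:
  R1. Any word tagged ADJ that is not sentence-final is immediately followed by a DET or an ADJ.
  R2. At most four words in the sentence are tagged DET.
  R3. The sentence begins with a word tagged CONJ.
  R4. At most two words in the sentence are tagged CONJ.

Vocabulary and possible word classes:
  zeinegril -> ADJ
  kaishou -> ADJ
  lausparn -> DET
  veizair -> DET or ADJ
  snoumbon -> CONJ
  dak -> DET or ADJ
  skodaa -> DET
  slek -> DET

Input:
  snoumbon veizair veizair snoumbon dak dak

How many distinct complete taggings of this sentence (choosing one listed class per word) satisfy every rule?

8

Candidates per position — 1:snoumbon {CONJ}; 2:veizair {DET,ADJ}; 3:veizair {DET,ADJ}; 4:snoumbon {CONJ}; 5:dak {DET,ADJ}; 6:dak {DET,ADJ}.
There are 16 candidate sequences in total.
Checking each against the rules leaves 8 sequences.
Count = 8.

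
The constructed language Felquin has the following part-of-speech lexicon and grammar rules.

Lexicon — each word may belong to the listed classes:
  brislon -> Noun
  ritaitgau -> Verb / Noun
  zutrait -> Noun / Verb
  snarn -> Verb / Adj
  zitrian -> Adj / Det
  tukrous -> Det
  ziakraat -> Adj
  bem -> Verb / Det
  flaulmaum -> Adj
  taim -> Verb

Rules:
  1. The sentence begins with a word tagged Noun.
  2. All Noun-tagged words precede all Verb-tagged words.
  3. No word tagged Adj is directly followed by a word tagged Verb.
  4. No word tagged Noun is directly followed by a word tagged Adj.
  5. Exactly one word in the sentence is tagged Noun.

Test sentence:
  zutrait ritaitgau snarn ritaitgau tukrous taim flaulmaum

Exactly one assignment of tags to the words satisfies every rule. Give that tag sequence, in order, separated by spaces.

Noun Verb Verb Verb Det Verb Adj

Candidates per position — 1:zutrait {Noun,Verb}; 2:ritaitgau {Verb,Noun}; 3:snarn {Verb,Adj}; 4:ritaitgau {Verb,Noun}; 5:tukrous {Det}; 6:taim {Verb}; 7:flaulmaum {Adj}.
At position 1, choosing Verb makes rule 1 impossible to satisfy; hence Noun.
At position 2, choosing Noun makes rule 5 impossible to satisfy; hence Verb.
At position 4, choosing Noun makes rule 2 impossible to satisfy; hence Verb.
At position 3, choosing Adj makes rule 3 impossible to satisfy; hence Verb.
The only consistent sequence is: Noun Verb Verb Verb Det Verb Adj.
Check: rule 1 ok; rule 2 ok; rule 3 ok; rule 4 ok; rule 5 ok.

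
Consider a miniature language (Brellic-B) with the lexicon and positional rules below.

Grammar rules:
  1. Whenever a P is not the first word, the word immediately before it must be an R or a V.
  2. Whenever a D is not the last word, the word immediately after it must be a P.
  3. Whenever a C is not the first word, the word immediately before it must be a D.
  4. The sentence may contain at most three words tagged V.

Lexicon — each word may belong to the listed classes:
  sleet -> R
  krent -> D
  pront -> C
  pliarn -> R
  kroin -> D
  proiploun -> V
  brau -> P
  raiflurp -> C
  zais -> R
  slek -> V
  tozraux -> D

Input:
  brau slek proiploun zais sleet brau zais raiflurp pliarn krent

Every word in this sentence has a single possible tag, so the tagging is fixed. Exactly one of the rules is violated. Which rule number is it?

Fixed tagging: P V V R R P R C R D.
Checking each rule: R1 pass, R2 pass, R3 fail, R4 pass.
Only rule 3 fails.

3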